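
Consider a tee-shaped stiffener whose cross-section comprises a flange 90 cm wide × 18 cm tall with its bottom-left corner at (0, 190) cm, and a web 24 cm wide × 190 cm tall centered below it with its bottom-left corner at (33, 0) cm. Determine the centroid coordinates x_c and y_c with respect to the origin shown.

web: A = 24 × 190 = 4560.00, centroid at (45.00, 95.00).
flange: A = 90 × 18 = 1620.00, centroid at (45.00, 199.00).
ΣA = 6180.00 cm²
ΣAx_c = (4560.00)(45.00) + (1620.00)(45.00) = 278100.00 cm³
ΣAy_c = (4560.00)(95.00) + (1620.00)(199.00) = 755580.00 cm³
x_c = 278100.00 / 6180.00 = 45.00 cm
y_c = 755580.00 / 6180.00 = 122.26 cm

x_c = 45.00 cm, y_c = 122.26 cm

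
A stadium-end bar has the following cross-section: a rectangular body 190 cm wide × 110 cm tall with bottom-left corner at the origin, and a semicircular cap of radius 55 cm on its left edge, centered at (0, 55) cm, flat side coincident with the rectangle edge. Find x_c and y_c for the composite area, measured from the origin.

rectangular body: A = 190 × 110 = 20900.00, centroid at (95.00, 55.00).
semicircular end: A = ½π·55² = 4751.66, centroid at (-23.34, 55.00).
ΣA = 25651.66 cm², ΣAx_c = 1874583.33 cm³, ΣAy_c = 1410841.24 cm³.
x_c = 1874583.33/25651.66 = 73.08 cm; y_c = 1410841.24/25651.66 = 55.00 cm.

x_c = 73.08 cm, y_c = 55.00 cm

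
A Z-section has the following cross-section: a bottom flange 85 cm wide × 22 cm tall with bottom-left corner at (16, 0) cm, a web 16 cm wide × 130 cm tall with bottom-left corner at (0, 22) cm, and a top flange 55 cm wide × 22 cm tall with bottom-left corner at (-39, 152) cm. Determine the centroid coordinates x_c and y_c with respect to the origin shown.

Part | A | x̄ᵢ | ȳᵢ | A·x̄ᵢ | A·ȳᵢ
bottom flange | 1870.00 | 58.50 | 11.00 | 109395.00 | 20570.00
web | 2080.00 | 8.00 | 87.00 | 16640.00 | 180960.00
top flange | 1210.00 | -11.50 | 163.00 | -13915.00 | 197230.00
Σ | 5160.00 |  |  | 112120.00 | 398760.00
x_c = 112120.00 / 5160.00 = 21.73 cm
y_c = 398760.00 / 5160.00 = 77.28 cm

x_c = 21.73 cm, y_c = 77.28 cm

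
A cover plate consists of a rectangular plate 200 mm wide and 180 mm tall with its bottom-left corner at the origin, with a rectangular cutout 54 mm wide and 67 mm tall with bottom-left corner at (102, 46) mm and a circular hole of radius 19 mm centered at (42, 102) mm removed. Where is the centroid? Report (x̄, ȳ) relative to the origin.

plate: A = 200 × 180 = 36000.00, centroid at (100.00, 90.00).
hole 1: A = −(54 × 67) = -3618.00, centroid at (129.00, 79.50).
hole 2: A = −π·19² = -1134.11, centroid at (42.00, 102.00).
ΣA = 31247.89 mm², ΣAx̄ = 3085645.17 mm³, ΣAȳ = 2836689.28 mm³.
x̄ = 3085645.17/31247.89 = 98.75 mm; ȳ = 2836689.28/31247.89 = 90.78 mm.

x̄ = 98.75 mm, ȳ = 90.78 mm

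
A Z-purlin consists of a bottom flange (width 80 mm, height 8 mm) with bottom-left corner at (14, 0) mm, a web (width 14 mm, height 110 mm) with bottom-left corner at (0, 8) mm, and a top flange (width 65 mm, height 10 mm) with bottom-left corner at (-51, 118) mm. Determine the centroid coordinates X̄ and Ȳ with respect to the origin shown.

bottom flange: A = 80 × 8 = 640.00, centroid at (54.00, 4.00).
web: A = 14 × 110 = 1540.00, centroid at (7.00, 63.00).
top flange: A = 65 × 10 = 650.00, centroid at (-18.50, 123.00).
ΣA = 2830.00 mm²
ΣAX̄ = (640.00)(54.00) + (1540.00)(7.00) + (650.00)(-18.50) = 33315.00 mm³
ΣAȲ = (640.00)(4.00) + (1540.00)(63.00) + (650.00)(123.00) = 179530.00 mm³
X̄ = 33315.00 / 2830.00 = 11.77 mm
Ȳ = 179530.00 / 2830.00 = 63.44 mm

X̄ = 11.77 mm, Ȳ = 63.44 mm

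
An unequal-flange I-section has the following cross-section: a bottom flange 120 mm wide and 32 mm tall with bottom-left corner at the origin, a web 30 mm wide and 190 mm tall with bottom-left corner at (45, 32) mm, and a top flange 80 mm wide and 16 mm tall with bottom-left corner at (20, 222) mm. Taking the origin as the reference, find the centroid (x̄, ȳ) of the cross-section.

x̄ = 60.00 mm, ȳ = 99.79 mm

bottom flange: A = 120 × 32 = 3840.00, centroid at (60.00, 16.00).
web: A = 30 × 190 = 5700.00, centroid at (60.00, 127.00).
top flange: A = 80 × 16 = 1280.00, centroid at (60.00, 230.00).
ΣA = 10820.00 mm², ΣAx̄ = 649200.00 mm³, ΣAȳ = 1079740.00 mm³.
x̄ = 649200.00/10820.00 = 60.00 mm; ȳ = 1079740.00/10820.00 = 99.79 mm.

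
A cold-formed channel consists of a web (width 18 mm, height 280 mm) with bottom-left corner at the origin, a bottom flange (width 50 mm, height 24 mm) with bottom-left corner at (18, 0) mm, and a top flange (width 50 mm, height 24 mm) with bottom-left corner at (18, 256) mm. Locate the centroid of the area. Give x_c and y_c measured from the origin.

Part | A | x̄ᵢ | ȳᵢ | A·x̄ᵢ | A·ȳᵢ
web | 5040.00 | 9.00 | 140.00 | 45360.00 | 705600.00
bottom flange | 1200.00 | 43.00 | 12.00 | 51600.00 | 14400.00
top flange | 1200.00 | 43.00 | 268.00 | 51600.00 | 321600.00
Σ | 7440.00 |  |  | 148560.00 | 1041600.00
x_c = 148560.00 / 7440.00 = 19.97 mm
y_c = 1041600.00 / 7440.00 = 140.00 mm

x_c = 19.97 mm, y_c = 140.00 mm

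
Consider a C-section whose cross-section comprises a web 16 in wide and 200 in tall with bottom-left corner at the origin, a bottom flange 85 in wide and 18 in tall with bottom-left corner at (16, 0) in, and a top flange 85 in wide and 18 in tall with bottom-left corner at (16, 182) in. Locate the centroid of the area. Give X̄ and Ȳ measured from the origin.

Part | A | x̄ᵢ | ȳᵢ | A·x̄ᵢ | A·ȳᵢ
web | 3200.00 | 8.00 | 100.00 | 25600.00 | 320000.00
bottom flange | 1530.00 | 58.50 | 9.00 | 89505.00 | 13770.00
top flange | 1530.00 | 58.50 | 191.00 | 89505.00 | 292230.00
Σ | 6260.00 |  |  | 204610.00 | 626000.00
X̄ = 204610.00 / 6260.00 = 32.69 in
Ȳ = 626000.00 / 6260.00 = 100.00 in

X̄ = 32.69 in, Ȳ = 100.00 in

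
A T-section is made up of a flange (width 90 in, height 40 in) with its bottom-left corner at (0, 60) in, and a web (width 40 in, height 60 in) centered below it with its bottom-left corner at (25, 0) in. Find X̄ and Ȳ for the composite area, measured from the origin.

X̄ = 45.00 in, Ȳ = 60.00 in

Part | A | x̄ᵢ | ȳᵢ | A·x̄ᵢ | A·ȳᵢ
web | 2400.00 | 45.00 | 30.00 | 108000.00 | 72000.00
flange | 3600.00 | 45.00 | 80.00 | 162000.00 | 288000.00
Σ | 6000.00 |  |  | 270000.00 | 360000.00
X̄ = 270000.00 / 6000.00 = 45.00 in
Ȳ = 360000.00 / 6000.00 = 60.00 in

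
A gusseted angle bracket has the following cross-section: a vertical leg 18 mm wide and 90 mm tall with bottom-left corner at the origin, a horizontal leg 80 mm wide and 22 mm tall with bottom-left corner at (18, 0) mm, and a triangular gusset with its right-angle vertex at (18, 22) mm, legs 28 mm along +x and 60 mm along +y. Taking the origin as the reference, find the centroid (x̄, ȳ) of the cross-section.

vertical leg: A = 18 × 90 = 1620.00, centroid at (9.00, 45.00).
horizontal leg: A = 80 × 22 = 1760.00, centroid at (58.00, 11.00).
gusset: A = ½·28·60 = 840.00, centroid at (27.33, 42.00).
ΣA = 4220.00 mm², ΣAx̄ = 139620.00 mm³, ΣAȳ = 127540.00 mm³.
x̄ = 139620.00/4220.00 = 33.09 mm; ȳ = 127540.00/4220.00 = 30.22 mm.

x̄ = 33.09 mm, ȳ = 30.22 mm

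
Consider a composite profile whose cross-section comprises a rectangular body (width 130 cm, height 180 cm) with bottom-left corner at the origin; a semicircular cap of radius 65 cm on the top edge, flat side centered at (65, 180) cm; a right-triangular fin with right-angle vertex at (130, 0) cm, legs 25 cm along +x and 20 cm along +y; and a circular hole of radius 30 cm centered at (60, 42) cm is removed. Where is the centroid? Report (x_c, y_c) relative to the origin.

x_c = 66.18 cm, y_c = 122.60 cm

rectangular body: A = 130 × 180 = 23400.00, centroid at (65.00, 90.00).
semicircular top: A = ½π·65² = 6636.61, centroid at (65.00, 207.59).
triangular fin: A = ½·25·20 = 250.00, centroid at (138.33, 6.67).
hole: A = −π·30² = -2827.43, centroid at (60.00, 42.00).
ΣA = 27459.18 cm²
ΣAx_c = (23400.00)(65.00) + (6636.61)(65.00) + (250.00)(138.33) + (-2827.43)(60.00) = 1817317.27 cm³
ΣAy_c = (23400.00)(90.00) + (6636.61)(207.59) + (250.00)(6.67) + (-2827.43)(42.00) = 3366588.40 cm³
x_c = 1817317.27 / 27459.18 = 66.18 cm
y_c = 3366588.40 / 27459.18 = 122.60 cm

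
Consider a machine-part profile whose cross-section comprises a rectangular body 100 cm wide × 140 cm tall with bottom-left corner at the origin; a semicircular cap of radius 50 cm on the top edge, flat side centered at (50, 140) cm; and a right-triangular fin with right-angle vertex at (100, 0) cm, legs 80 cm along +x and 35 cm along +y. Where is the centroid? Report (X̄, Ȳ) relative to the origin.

X̄ = 55.55 cm, Ȳ = 84.31 cm

Part | A | x̄ᵢ | ȳᵢ | A·x̄ᵢ | A·ȳᵢ
rectangular body | 14000.00 | 50.00 | 70.00 | 700000.00 | 980000.00
semicircular top | 3926.99 | 50.00 | 161.22 | 196349.54 | 633112.05
triangular fin | 1400.00 | 126.67 | 11.67 | 177333.33 | 16333.33
Σ | 19326.99 |  |  | 1073682.87 | 1629445.38
X̄ = 1073682.87 / 19326.99 = 55.55 cm
Ȳ = 1629445.38 / 19326.99 = 84.31 cm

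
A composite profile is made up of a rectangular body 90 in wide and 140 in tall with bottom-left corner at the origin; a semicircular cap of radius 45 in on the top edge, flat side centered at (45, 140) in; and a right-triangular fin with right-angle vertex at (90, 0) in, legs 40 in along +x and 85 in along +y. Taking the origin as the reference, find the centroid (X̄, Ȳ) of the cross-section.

X̄ = 50.67 in, Ȳ = 82.16 in

Part | A | x̄ᵢ | ȳᵢ | A·x̄ᵢ | A·ȳᵢ
rectangular body | 12600.00 | 45.00 | 70.00 | 567000.00 | 882000.00
semicircular top | 3180.86 | 45.00 | 159.10 | 143138.82 | 506070.76
triangular fin | 1700.00 | 103.33 | 28.33 | 175666.67 | 48166.67
Σ | 17480.86 |  |  | 885805.48 | 1436237.43
X̄ = 885805.48 / 17480.86 = 50.67 in
Ȳ = 1436237.43 / 17480.86 = 82.16 in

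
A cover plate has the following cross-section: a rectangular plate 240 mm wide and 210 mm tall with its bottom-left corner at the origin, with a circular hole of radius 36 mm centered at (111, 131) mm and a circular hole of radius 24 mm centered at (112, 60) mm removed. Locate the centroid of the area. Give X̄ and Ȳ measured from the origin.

plate: A = 240 × 210 = 50400.00, centroid at (120.00, 105.00).
hole 1: A = −π·36² = -4071.50, centroid at (111.00, 131.00).
hole 2: A = −π·24² = -1809.56, centroid at (112.00, 60.00).
ΣA = 44518.94 mm², ΣAX̄ = 5393392.62 mm³, ΣAȲ = 4650059.52 mm³.
X̄ = 5393392.62/44518.94 = 121.15 mm; Ȳ = 4650059.52/44518.94 = 104.45 mm.

X̄ = 121.15 mm, Ȳ = 104.45 mm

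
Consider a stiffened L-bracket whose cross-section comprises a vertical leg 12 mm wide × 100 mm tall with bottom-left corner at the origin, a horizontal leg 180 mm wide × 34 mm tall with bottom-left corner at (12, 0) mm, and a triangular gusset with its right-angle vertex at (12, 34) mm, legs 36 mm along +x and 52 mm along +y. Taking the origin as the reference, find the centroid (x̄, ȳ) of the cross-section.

Part | A | x̄ᵢ | ȳᵢ | A·x̄ᵢ | A·ȳᵢ
vertical leg | 1200.00 | 6.00 | 50.00 | 7200.00 | 60000.00
horizontal leg | 6120.00 | 102.00 | 17.00 | 624240.00 | 104040.00
gusset | 936.00 | 24.00 | 51.33 | 22464.00 | 48048.00
Σ | 8256.00 |  |  | 653904.00 | 212088.00
x̄ = 653904.00 / 8256.00 = 79.20 mm
ȳ = 212088.00 / 8256.00 = 25.69 mm

x̄ = 79.20 mm, ȳ = 25.69 mm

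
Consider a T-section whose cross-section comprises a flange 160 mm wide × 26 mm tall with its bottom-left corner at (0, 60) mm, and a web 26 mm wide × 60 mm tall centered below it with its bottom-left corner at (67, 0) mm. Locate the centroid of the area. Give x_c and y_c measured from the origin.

x_c = 80.00 mm, y_c = 61.27 mm

web: A = 26 × 60 = 1560.00, centroid at (80.00, 30.00).
flange: A = 160 × 26 = 4160.00, centroid at (80.00, 73.00).
ΣA = 5720.00 mm²
ΣAx_c = (1560.00)(80.00) + (4160.00)(80.00) = 457600.00 mm³
ΣAy_c = (1560.00)(30.00) + (4160.00)(73.00) = 350480.00 mm³
x_c = 457600.00 / 5720.00 = 80.00 mm
y_c = 350480.00 / 5720.00 = 61.27 mm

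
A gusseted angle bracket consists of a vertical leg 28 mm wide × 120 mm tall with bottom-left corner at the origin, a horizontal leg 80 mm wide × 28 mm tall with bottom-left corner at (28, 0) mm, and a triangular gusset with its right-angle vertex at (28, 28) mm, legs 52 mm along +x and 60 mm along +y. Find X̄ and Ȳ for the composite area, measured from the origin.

X̄ = 37.72 mm, Ȳ = 42.99 mm

Part | A | x̄ᵢ | ȳᵢ | A·x̄ᵢ | A·ȳᵢ
vertical leg | 3360.00 | 14.00 | 60.00 | 47040.00 | 201600.00
horizontal leg | 2240.00 | 68.00 | 14.00 | 152320.00 | 31360.00
gusset | 1560.00 | 45.33 | 48.00 | 70720.00 | 74880.00
Σ | 7160.00 |  |  | 270080.00 | 307840.00
X̄ = 270080.00 / 7160.00 = 37.72 mm
Ȳ = 307840.00 / 7160.00 = 42.99 mm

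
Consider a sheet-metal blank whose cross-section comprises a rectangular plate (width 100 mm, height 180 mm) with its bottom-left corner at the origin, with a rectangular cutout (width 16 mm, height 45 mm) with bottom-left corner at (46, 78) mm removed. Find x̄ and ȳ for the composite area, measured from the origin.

x̄ = 49.83 mm, ȳ = 89.56 mm

plate: A = 100 × 180 = 18000.00, centroid at (50.00, 90.00).
hole: A = −(16 × 45) = -720.00, centroid at (54.00, 100.50).
ΣA = 17280.00 mm², ΣAx̄ = 861120.00 mm³, ΣAȳ = 1547640.00 mm³.
x̄ = 861120.00/17280.00 = 49.83 mm; ȳ = 1547640.00/17280.00 = 89.56 mm.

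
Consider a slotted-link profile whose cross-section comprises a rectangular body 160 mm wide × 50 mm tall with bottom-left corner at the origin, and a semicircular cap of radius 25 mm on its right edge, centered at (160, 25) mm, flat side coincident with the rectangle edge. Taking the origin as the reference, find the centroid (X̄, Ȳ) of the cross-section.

X̄ = 89.90 mm, Ȳ = 25.00 mm

rectangular body: A = 160 × 50 = 8000.00, centroid at (80.00, 25.00).
semicircular end: A = ½π·25² = 981.75, centroid at (170.61, 25.00).
ΣA = 8981.75 mm²
ΣAX̄ = (8000.00)(80.00) + (981.75)(170.61) = 807496.30 mm³
ΣAȲ = (8000.00)(25.00) + (981.75)(25.00) = 224543.69 mm³
X̄ = 807496.30 / 8981.75 = 89.90 mm
Ȳ = 224543.69 / 8981.75 = 25.00 mm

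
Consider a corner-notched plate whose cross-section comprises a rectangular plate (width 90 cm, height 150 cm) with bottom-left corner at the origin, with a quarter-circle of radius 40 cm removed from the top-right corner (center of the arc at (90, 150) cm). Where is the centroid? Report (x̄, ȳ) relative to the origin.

x̄ = 42.12 cm, ȳ = 69.04 cm

plate: A = 90 × 150 = 13500.00, centroid at (45.00, 75.00).
removed quarter-circle: A = −¼π·40² = -1256.64, centroid at (73.02, 133.02).
ΣA = 12243.36 cm², ΣAx̄ = 515736.00 cm³, ΣAȳ = 845337.77 cm³.
x̄ = 515736.00/12243.36 = 42.12 cm; ȳ = 845337.77/12243.36 = 69.04 cm.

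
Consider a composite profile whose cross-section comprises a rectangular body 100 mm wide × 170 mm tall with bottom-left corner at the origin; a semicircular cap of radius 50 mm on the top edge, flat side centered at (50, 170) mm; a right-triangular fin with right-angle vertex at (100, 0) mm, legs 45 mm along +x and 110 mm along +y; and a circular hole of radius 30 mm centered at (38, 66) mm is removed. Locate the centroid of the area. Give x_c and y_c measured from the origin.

x_c = 59.47 mm, y_c = 102.07 mm

rectangular body: A = 100 × 170 = 17000.00, centroid at (50.00, 85.00).
semicircular top: A = ½π·50² = 3926.99, centroid at (50.00, 191.22).
triangular fin: A = ½·45·110 = 2475.00, centroid at (115.00, 36.67).
hole: A = −π·30² = -2827.43, centroid at (38.00, 66.00).
ΣA = 20574.56 mm²
ΣAx_c = (17000.00)(50.00) + (3926.99)(50.00) + (2475.00)(115.00) + (-2827.43)(38.00) = 1223532.07 mm³
ΣAy_c = (17000.00)(85.00) + (3926.99)(191.22) + (2475.00)(36.67) + (-2827.43)(66.00) = 2100061.17 mm³
x_c = 1223532.07 / 20574.56 = 59.47 mm
y_c = 2100061.17 / 20574.56 = 102.07 mm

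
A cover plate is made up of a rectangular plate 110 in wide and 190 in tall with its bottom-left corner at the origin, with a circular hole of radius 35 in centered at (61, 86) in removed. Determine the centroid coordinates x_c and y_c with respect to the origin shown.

x_c = 53.65 in, y_c = 97.03 in

plate: A = 110 × 190 = 20900.00, centroid at (55.00, 95.00).
hole: A = −π·35² = -3848.45, centroid at (61.00, 86.00).
ΣA = 17051.55 in²
ΣAx_c = (20900.00)(55.00) + (-3848.45)(61.00) = 914744.49 in³
ΣAy_c = (20900.00)(95.00) + (-3848.45)(86.00) = 1654533.21 in³
x_c = 914744.49 / 17051.55 = 53.65 in
y_c = 1654533.21 / 17051.55 = 97.03 in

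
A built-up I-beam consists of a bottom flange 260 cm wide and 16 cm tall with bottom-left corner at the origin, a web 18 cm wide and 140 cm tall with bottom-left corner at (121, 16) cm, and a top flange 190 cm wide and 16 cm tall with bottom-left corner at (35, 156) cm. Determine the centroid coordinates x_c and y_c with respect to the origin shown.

bottom flange: A = 260 × 16 = 4160.00, centroid at (130.00, 8.00).
web: A = 18 × 140 = 2520.00, centroid at (130.00, 86.00).
top flange: A = 190 × 16 = 3040.00, centroid at (130.00, 164.00).
ΣA = 9720.00 cm², ΣAx_c = 1263600.00 cm³, ΣAy_c = 748560.00 cm³.
x_c = 1263600.00/9720.00 = 130.00 cm; y_c = 748560.00/9720.00 = 77.01 cm.

x_c = 130.00 cm, y_c = 77.01 cm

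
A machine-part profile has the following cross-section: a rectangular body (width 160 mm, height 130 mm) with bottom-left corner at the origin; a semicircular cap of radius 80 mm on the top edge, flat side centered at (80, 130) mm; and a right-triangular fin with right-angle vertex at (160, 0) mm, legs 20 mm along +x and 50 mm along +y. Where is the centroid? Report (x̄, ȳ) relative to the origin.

x̄ = 81.38 mm, ȳ = 95.96 mm

rectangular body: A = 160 × 130 = 20800.00, centroid at (80.00, 65.00).
semicircular top: A = ½π·80² = 10053.10, centroid at (80.00, 163.95).
triangular fin: A = ½·20·50 = 500.00, centroid at (166.67, 16.67).
ΣA = 31353.10 mm², ΣAx̄ = 2551581.05 mm³, ΣAȳ = 3008569.21 mm³.
x̄ = 2551581.05/31353.10 = 81.38 mm; ȳ = 3008569.21/31353.10 = 95.96 mm.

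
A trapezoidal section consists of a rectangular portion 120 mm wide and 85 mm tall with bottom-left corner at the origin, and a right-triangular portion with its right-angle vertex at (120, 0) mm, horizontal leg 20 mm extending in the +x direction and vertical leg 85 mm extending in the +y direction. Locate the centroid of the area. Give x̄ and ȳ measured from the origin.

rectangular portion: A = 120 × 85 = 10200.00, centroid at (60.00, 42.50).
triangular portion: A = ½·20·85 = 850.00, centroid at (126.67, 28.33).
ΣA = 11050.00 mm²
ΣAx̄ = (10200.00)(60.00) + (850.00)(126.67) = 719666.67 mm³
ΣAȳ = (10200.00)(42.50) + (850.00)(28.33) = 457583.33 mm³
x̄ = 719666.67 / 11050.00 = 65.13 mm
ȳ = 457583.33 / 11050.00 = 41.41 mm

x̄ = 65.13 mm, ȳ = 41.41 mm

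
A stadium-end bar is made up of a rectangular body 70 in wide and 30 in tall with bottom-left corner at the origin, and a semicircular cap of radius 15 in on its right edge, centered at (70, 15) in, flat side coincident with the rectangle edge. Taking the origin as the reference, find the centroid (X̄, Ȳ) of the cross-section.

X̄ = 40.96 in, Ȳ = 15.00 in

rectangular body: A = 70 × 30 = 2100.00, centroid at (35.00, 15.00).
semicircular end: A = ½π·15² = 353.43, centroid at (76.37, 15.00).
ΣA = 2453.43 in², ΣAX̄ = 100490.04 in³, ΣAȲ = 36801.44 in³.
X̄ = 100490.04/2453.43 = 40.96 in; Ȳ = 36801.44/2453.43 = 15.00 in.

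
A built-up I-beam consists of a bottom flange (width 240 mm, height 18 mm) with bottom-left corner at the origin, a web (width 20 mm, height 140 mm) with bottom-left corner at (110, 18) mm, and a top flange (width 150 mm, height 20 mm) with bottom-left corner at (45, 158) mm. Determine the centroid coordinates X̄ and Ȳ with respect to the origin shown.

bottom flange: A = 240 × 18 = 4320.00, centroid at (120.00, 9.00).
web: A = 20 × 140 = 2800.00, centroid at (120.00, 88.00).
top flange: A = 150 × 20 = 3000.00, centroid at (120.00, 168.00).
ΣA = 10120.00 mm²
ΣAX̄ = (4320.00)(120.00) + (2800.00)(120.00) + (3000.00)(120.00) = 1214400.00 mm³
ΣAȲ = (4320.00)(9.00) + (2800.00)(88.00) + (3000.00)(168.00) = 789280.00 mm³
X̄ = 1214400.00 / 10120.00 = 120.00 mm
Ȳ = 789280.00 / 10120.00 = 77.99 mm

X̄ = 120.00 mm, Ȳ = 77.99 mm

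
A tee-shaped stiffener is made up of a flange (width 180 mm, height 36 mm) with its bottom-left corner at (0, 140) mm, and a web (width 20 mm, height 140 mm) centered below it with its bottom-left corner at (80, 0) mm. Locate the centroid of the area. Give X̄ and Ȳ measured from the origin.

web: A = 20 × 140 = 2800.00, centroid at (90.00, 70.00).
flange: A = 180 × 36 = 6480.00, centroid at (90.00, 158.00).
ΣA = 9280.00 mm², ΣAX̄ = 835200.00 mm³, ΣAȲ = 1219840.00 mm³.
X̄ = 835200.00/9280.00 = 90.00 mm; Ȳ = 1219840.00/9280.00 = 131.45 mm.

X̄ = 90.00 mm, Ȳ = 131.45 mm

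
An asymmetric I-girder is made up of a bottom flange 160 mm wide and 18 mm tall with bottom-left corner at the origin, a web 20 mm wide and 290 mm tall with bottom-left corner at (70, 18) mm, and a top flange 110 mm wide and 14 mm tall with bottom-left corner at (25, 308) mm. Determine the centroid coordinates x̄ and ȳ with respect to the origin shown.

bottom flange: A = 160 × 18 = 2880.00, centroid at (80.00, 9.00).
web: A = 20 × 290 = 5800.00, centroid at (80.00, 163.00).
top flange: A = 110 × 14 = 1540.00, centroid at (80.00, 315.00).
ΣA = 10220.00 mm², ΣAx̄ = 817600.00 mm³, ΣAȳ = 1456420.00 mm³.
x̄ = 817600.00/10220.00 = 80.00 mm; ȳ = 1456420.00/10220.00 = 142.51 mm.

x̄ = 80.00 mm, ȳ = 142.51 mm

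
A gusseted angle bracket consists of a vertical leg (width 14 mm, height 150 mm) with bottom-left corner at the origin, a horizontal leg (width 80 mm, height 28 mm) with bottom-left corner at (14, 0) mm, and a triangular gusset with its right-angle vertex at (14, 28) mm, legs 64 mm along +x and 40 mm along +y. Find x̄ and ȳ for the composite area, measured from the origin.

x̄ = 32.19 mm, ȳ = 43.02 mm

vertical leg: A = 14 × 150 = 2100.00, centroid at (7.00, 75.00).
horizontal leg: A = 80 × 28 = 2240.00, centroid at (54.00, 14.00).
gusset: A = ½·64·40 = 1280.00, centroid at (35.33, 41.33).
ΣA = 5620.00 mm², ΣAx̄ = 180886.67 mm³, ΣAȳ = 241766.67 mm³.
x̄ = 180886.67/5620.00 = 32.19 mm; ȳ = 241766.67/5620.00 = 43.02 mm.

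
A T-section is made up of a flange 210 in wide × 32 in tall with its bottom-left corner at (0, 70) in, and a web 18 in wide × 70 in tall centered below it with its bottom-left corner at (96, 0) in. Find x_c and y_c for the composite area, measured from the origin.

x_c = 105.00 in, y_c = 77.95 in

Part | A | x̄ᵢ | ȳᵢ | A·x̄ᵢ | A·ȳᵢ
web | 1260.00 | 105.00 | 35.00 | 132300.00 | 44100.00
flange | 6720.00 | 105.00 | 86.00 | 705600.00 | 577920.00
Σ | 7980.00 |  |  | 837900.00 | 622020.00
x_c = 837900.00 / 7980.00 = 105.00 in
y_c = 622020.00 / 7980.00 = 77.95 in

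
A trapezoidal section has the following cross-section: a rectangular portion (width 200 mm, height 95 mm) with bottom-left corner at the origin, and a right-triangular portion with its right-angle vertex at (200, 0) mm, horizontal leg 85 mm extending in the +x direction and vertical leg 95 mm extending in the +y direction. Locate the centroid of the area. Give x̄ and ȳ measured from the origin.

rectangular portion: A = 200 × 95 = 19000.00, centroid at (100.00, 47.50).
triangular portion: A = ½·85·95 = 4037.50, centroid at (228.33, 31.67).
ΣA = 23037.50 mm²
ΣAx̄ = (19000.00)(100.00) + (4037.50)(228.33) = 2821895.83 mm³
ΣAȳ = (19000.00)(47.50) + (4037.50)(31.67) = 1030354.17 mm³
x̄ = 2821895.83 / 23037.50 = 122.49 mm
ȳ = 1030354.17 / 23037.50 = 44.73 mm

x̄ = 122.49 mm, ȳ = 44.73 mm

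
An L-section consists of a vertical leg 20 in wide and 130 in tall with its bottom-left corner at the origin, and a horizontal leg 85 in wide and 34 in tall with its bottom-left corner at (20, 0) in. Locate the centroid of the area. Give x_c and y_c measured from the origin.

x_c = 37.64 in, y_c = 39.73 in

Part | A | x̄ᵢ | ȳᵢ | A·x̄ᵢ | A·ȳᵢ
vertical leg | 2600.00 | 10.00 | 65.00 | 26000.00 | 169000.00
horizontal leg | 2890.00 | 62.50 | 17.00 | 180625.00 | 49130.00
Σ | 5490.00 |  |  | 206625.00 | 218130.00
x_c = 206625.00 / 5490.00 = 37.64 in
y_c = 218130.00 / 5490.00 = 39.73 in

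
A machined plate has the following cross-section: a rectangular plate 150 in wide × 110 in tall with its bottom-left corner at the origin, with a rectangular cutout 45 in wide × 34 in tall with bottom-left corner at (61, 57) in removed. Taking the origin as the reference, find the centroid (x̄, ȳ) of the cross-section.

plate: A = 150 × 110 = 16500.00, centroid at (75.00, 55.00).
hole: A = −(45 × 34) = -1530.00, centroid at (83.50, 74.00).
ΣA = 14970.00 in²
ΣAx̄ = (16500.00)(75.00) + (-1530.00)(83.50) = 1109745.00 in³
ΣAȳ = (16500.00)(55.00) + (-1530.00)(74.00) = 794280.00 in³
x̄ = 1109745.00 / 14970.00 = 74.13 in
ȳ = 794280.00 / 14970.00 = 53.06 in

x̄ = 74.13 in, ȳ = 53.06 in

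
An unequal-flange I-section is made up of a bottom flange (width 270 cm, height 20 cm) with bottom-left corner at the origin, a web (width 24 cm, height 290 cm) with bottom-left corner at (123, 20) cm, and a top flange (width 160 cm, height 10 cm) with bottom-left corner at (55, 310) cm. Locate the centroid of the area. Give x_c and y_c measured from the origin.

x_c = 135.00 cm, y_c = 122.23 cm

Part | A | x̄ᵢ | ȳᵢ | A·x̄ᵢ | A·ȳᵢ
bottom flange | 5400.00 | 135.00 | 10.00 | 729000.00 | 54000.00
web | 6960.00 | 135.00 | 165.00 | 939600.00 | 1148400.00
top flange | 1600.00 | 135.00 | 315.00 | 216000.00 | 504000.00
Σ | 13960.00 |  |  | 1884600.00 | 1706400.00
x_c = 1884600.00 / 13960.00 = 135.00 cm
y_c = 1706400.00 / 13960.00 = 122.23 cm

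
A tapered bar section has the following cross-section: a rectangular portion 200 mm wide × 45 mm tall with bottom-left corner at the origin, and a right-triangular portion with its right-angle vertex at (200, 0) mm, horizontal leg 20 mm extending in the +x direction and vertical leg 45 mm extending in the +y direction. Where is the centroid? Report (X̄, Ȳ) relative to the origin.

X̄ = 105.08 mm, Ȳ = 22.14 mm

rectangular portion: A = 200 × 45 = 9000.00, centroid at (100.00, 22.50).
triangular portion: A = ½·20·45 = 450.00, centroid at (206.67, 15.00).
ΣA = 9450.00 mm²
ΣAX̄ = (9000.00)(100.00) + (450.00)(206.67) = 993000.00 mm³
ΣAȲ = (9000.00)(22.50) + (450.00)(15.00) = 209250.00 mm³
X̄ = 993000.00 / 9450.00 = 105.08 mm
Ȳ = 209250.00 / 9450.00 = 22.14 mm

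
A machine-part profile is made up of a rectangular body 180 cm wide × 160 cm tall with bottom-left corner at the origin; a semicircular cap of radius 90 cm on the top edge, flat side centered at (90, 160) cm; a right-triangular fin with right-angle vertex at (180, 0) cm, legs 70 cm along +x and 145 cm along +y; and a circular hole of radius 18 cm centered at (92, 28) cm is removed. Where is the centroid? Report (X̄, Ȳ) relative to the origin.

X̄ = 102.57 cm, Ȳ = 110.63 cm

rectangular body: A = 180 × 160 = 28800.00, centroid at (90.00, 80.00).
semicircular top: A = ½π·90² = 12723.45, centroid at (90.00, 198.20).
triangular fin: A = ½·70·145 = 5075.00, centroid at (203.33, 48.33).
hole: A = −π·18² = -1017.88, centroid at (92.00, 28.00).
ΣA = 45580.57 cm²
ΣAX̄ = (28800.00)(90.00) + (12723.45)(90.00) + (5075.00)(203.33) + (-1017.88)(92.00) = 4675382.60 cm³
ΣAȲ = (28800.00)(80.00) + (12723.45)(198.20) + (5075.00)(48.33) + (-1017.88)(28.00) = 5042543.18 cm³
X̄ = 4675382.60 / 45580.57 = 102.57 cm
Ȳ = 5042543.18 / 45580.57 = 110.63 cm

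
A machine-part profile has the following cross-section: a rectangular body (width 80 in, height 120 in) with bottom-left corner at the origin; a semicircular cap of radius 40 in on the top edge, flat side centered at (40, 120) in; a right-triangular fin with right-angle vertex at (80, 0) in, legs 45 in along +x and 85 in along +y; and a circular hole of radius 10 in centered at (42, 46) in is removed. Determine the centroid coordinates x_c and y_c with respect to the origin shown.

x_c = 47.63 in, y_c = 70.01 in

Part | A | x̄ᵢ | ȳᵢ | A·x̄ᵢ | A·ȳᵢ
rectangular body | 9600.00 | 40.00 | 60.00 | 384000.00 | 576000.00
semicircular top | 2513.27 | 40.00 | 136.98 | 100530.96 | 344259.56
triangular fin | 1912.50 | 95.00 | 28.33 | 181687.50 | 54187.50
hole | -314.16 | 42.00 | 46.00 | -13194.69 | -14451.33
Σ | 13711.61 |  |  | 653023.78 | 959995.74
x_c = 653023.78 / 13711.61 = 47.63 in
y_c = 959995.74 / 13711.61 = 70.01 in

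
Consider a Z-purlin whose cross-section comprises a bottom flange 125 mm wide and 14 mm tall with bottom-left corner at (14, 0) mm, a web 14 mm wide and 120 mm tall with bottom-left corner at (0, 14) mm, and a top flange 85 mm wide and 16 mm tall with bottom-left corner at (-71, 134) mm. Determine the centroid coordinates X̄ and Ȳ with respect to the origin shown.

bottom flange: A = 125 × 14 = 1750.00, centroid at (76.50, 7.00).
web: A = 14 × 120 = 1680.00, centroid at (7.00, 74.00).
top flange: A = 85 × 16 = 1360.00, centroid at (-28.50, 142.00).
ΣA = 4790.00 mm²
ΣAX̄ = (1750.00)(76.50) + (1680.00)(7.00) + (1360.00)(-28.50) = 106875.00 mm³
ΣAȲ = (1750.00)(7.00) + (1680.00)(74.00) + (1360.00)(142.00) = 329690.00 mm³
X̄ = 106875.00 / 4790.00 = 22.31 mm
Ȳ = 329690.00 / 4790.00 = 68.83 mm

X̄ = 22.31 mm, Ȳ = 68.83 mm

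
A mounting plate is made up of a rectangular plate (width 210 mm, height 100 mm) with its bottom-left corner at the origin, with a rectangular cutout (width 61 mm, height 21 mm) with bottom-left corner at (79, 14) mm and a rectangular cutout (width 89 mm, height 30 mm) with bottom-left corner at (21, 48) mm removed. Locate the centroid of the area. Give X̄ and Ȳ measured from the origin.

plate: A = 210 × 100 = 21000.00, centroid at (105.00, 50.00).
hole 1: A = −(61 × 21) = -1281.00, centroid at (109.50, 24.50).
hole 2: A = −(89 × 30) = -2670.00, centroid at (65.50, 63.00).
ΣA = 17049.00 mm²
ΣAX̄ = (21000.00)(105.00) + (-1281.00)(109.50) + (-2670.00)(65.50) = 1889845.50 mm³
ΣAȲ = (21000.00)(50.00) + (-1281.00)(24.50) + (-2670.00)(63.00) = 850405.50 mm³
X̄ = 1889845.50 / 17049.00 = 110.85 mm
Ȳ = 850405.50 / 17049.00 = 49.88 mm

X̄ = 110.85 mm, Ȳ = 49.88 mm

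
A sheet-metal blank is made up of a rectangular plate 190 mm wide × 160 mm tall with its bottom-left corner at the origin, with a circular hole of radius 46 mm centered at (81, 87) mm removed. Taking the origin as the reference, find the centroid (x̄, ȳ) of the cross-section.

x̄ = 98.92 mm, ȳ = 78.04 mm

plate: A = 190 × 160 = 30400.00, centroid at (95.00, 80.00).
hole: A = −π·46² = -6647.61, centroid at (81.00, 87.00).
ΣA = 23752.39 mm², ΣAx̄ = 2349543.59 mm³, ΣAȳ = 1853657.93 mm³.
x̄ = 2349543.59/23752.39 = 98.92 mm; ȳ = 1853657.93/23752.39 = 78.04 mm.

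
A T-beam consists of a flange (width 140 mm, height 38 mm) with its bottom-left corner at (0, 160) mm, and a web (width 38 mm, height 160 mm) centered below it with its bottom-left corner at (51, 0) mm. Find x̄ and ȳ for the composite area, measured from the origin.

x̄ = 70.00 mm, ȳ = 126.20 mm

web: A = 38 × 160 = 6080.00, centroid at (70.00, 80.00).
flange: A = 140 × 38 = 5320.00, centroid at (70.00, 179.00).
ΣA = 11400.00 mm²
ΣAx̄ = (6080.00)(70.00) + (5320.00)(70.00) = 798000.00 mm³
ΣAȳ = (6080.00)(80.00) + (5320.00)(179.00) = 1438680.00 mm³
x̄ = 798000.00 / 11400.00 = 70.00 mm
ȳ = 1438680.00 / 11400.00 = 126.20 mm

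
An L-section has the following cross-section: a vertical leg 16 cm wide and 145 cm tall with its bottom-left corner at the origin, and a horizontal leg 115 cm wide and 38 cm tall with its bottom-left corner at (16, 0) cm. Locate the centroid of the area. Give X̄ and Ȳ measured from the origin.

X̄ = 50.79 cm, Ȳ = 37.55 cm

vertical leg: A = 16 × 145 = 2320.00, centroid at (8.00, 72.50).
horizontal leg: A = 115 × 38 = 4370.00, centroid at (73.50, 19.00).
ΣA = 6690.00 cm²
ΣAX̄ = (2320.00)(8.00) + (4370.00)(73.50) = 339755.00 cm³
ΣAȲ = (2320.00)(72.50) + (4370.00)(19.00) = 251230.00 cm³
X̄ = 339755.00 / 6690.00 = 50.79 cm
Ȳ = 251230.00 / 6690.00 = 37.55 cm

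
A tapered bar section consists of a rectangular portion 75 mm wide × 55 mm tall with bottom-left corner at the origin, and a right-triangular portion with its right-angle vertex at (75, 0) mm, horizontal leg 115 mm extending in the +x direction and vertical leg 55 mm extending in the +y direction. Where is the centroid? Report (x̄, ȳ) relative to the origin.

x̄ = 70.41 mm, ȳ = 23.52 mm

Part | A | x̄ᵢ | ȳᵢ | A·x̄ᵢ | A·ȳᵢ
rectangular portion | 4125.00 | 37.50 | 27.50 | 154687.50 | 113437.50
triangular portion | 3162.50 | 113.33 | 18.33 | 358416.67 | 57979.17
Σ | 7287.50 |  |  | 513104.17 | 171416.67
x̄ = 513104.17 / 7287.50 = 70.41 mm
ȳ = 171416.67 / 7287.50 = 23.52 mm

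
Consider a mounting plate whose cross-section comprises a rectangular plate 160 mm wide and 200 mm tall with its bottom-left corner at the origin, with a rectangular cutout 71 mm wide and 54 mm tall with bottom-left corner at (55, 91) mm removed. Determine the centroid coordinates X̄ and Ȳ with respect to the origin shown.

Part | A | x̄ᵢ | ȳᵢ | A·x̄ᵢ | A·ȳᵢ
plate | 32000.00 | 80.00 | 100.00 | 2560000.00 | 3200000.00
hole | -3834.00 | 90.50 | 118.00 | -346977.00 | -452412.00
Σ | 28166.00 |  |  | 2213023.00 | 2747588.00
X̄ = 2213023.00 / 28166.00 = 78.57 mm
Ȳ = 2747588.00 / 28166.00 = 97.55 mm

X̄ = 78.57 mm, Ȳ = 97.55 mm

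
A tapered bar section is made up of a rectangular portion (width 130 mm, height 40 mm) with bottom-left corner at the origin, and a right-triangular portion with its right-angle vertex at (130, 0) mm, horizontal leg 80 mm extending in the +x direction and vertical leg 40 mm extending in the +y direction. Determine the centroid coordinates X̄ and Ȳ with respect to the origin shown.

X̄ = 86.57 mm, Ȳ = 18.43 mm

rectangular portion: A = 130 × 40 = 5200.00, centroid at (65.00, 20.00).
triangular portion: A = ½·80·40 = 1600.00, centroid at (156.67, 13.33).
ΣA = 6800.00 mm², ΣAX̄ = 588666.67 mm³, ΣAȲ = 125333.33 mm³.
X̄ = 588666.67/6800.00 = 86.57 mm; Ȳ = 125333.33/6800.00 = 18.43 mm.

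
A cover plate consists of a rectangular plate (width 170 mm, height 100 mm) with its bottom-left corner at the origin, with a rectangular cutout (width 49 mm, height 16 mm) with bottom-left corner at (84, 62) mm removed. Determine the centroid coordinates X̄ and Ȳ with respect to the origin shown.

X̄ = 83.86 mm, Ȳ = 49.03 mm

Part | A | x̄ᵢ | ȳᵢ | A·x̄ᵢ | A·ȳᵢ
plate | 17000.00 | 85.00 | 50.00 | 1445000.00 | 850000.00
hole | -784.00 | 108.50 | 70.00 | -85064.00 | -54880.00
Σ | 16216.00 |  |  | 1359936.00 | 795120.00
X̄ = 1359936.00 / 16216.00 = 83.86 mm
Ȳ = 795120.00 / 16216.00 = 49.03 mm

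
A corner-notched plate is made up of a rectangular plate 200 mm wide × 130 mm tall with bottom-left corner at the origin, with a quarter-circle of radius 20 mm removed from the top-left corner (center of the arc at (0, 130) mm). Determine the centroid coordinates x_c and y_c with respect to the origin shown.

Part | A | x̄ᵢ | ȳᵢ | A·x̄ᵢ | A·ȳᵢ
plate | 26000.00 | 100.00 | 65.00 | 2600000.00 | 1690000.00
removed quarter-circle | -314.16 | 8.49 | 121.51 | -2666.67 | -38174.04
Σ | 25685.84 |  |  | 2597333.33 | 1651825.96
x_c = 2597333.33 / 25685.84 = 101.12 mm
y_c = 1651825.96 / 25685.84 = 64.31 mm

x_c = 101.12 mm, y_c = 64.31 mm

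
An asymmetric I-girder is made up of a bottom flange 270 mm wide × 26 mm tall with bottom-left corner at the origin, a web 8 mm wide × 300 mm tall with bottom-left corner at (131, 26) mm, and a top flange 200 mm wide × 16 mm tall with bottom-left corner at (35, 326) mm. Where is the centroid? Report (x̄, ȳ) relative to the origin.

x̄ = 135.00 mm, ȳ = 125.39 mm

bottom flange: A = 270 × 26 = 7020.00, centroid at (135.00, 13.00).
web: A = 8 × 300 = 2400.00, centroid at (135.00, 176.00).
top flange: A = 200 × 16 = 3200.00, centroid at (135.00, 334.00).
ΣA = 12620.00 mm²
ΣAx̄ = (7020.00)(135.00) + (2400.00)(135.00) + (3200.00)(135.00) = 1703700.00 mm³
ΣAȳ = (7020.00)(13.00) + (2400.00)(176.00) + (3200.00)(334.00) = 1582460.00 mm³
x̄ = 1703700.00 / 12620.00 = 135.00 mm
ȳ = 1582460.00 / 12620.00 = 125.39 mm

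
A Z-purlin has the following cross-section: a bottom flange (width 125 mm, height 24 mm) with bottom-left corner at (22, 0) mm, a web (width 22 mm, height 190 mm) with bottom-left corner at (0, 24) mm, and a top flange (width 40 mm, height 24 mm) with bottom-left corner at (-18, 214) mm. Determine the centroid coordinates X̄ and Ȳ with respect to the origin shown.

X̄ = 37.03 mm, Ȳ = 92.18 mm

bottom flange: A = 125 × 24 = 3000.00, centroid at (84.50, 12.00).
web: A = 22 × 190 = 4180.00, centroid at (11.00, 119.00).
top flange: A = 40 × 24 = 960.00, centroid at (2.00, 226.00).
ΣA = 8140.00 mm²
ΣAX̄ = (3000.00)(84.50) + (4180.00)(11.00) + (960.00)(2.00) = 301400.00 mm³
ΣAȲ = (3000.00)(12.00) + (4180.00)(119.00) + (960.00)(226.00) = 750380.00 mm³
X̄ = 301400.00 / 8140.00 = 37.03 mm
Ȳ = 750380.00 / 8140.00 = 92.18 mm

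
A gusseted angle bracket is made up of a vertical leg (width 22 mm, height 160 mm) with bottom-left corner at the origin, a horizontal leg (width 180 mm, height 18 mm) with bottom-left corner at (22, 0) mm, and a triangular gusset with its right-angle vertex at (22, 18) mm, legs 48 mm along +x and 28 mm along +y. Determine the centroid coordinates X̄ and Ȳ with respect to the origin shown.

X̄ = 57.47 mm, Ȳ = 44.29 mm

vertical leg: A = 22 × 160 = 3520.00, centroid at (11.00, 80.00).
horizontal leg: A = 180 × 18 = 3240.00, centroid at (112.00, 9.00).
gusset: A = ½·48·28 = 672.00, centroid at (38.00, 27.33).
ΣA = 7432.00 mm²
ΣAX̄ = (3520.00)(11.00) + (3240.00)(112.00) + (672.00)(38.00) = 427136.00 mm³
ΣAȲ = (3520.00)(80.00) + (3240.00)(9.00) + (672.00)(27.33) = 329128.00 mm³
X̄ = 427136.00 / 7432.00 = 57.47 mm
Ȳ = 329128.00 / 7432.00 = 44.29 mm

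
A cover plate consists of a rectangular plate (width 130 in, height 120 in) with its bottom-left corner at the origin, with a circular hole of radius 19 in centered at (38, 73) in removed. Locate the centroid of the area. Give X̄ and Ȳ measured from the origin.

plate: A = 130 × 120 = 15600.00, centroid at (65.00, 60.00).
hole: A = −π·19² = -1134.11, centroid at (38.00, 73.00).
ΣA = 14465.89 in²
ΣAX̄ = (15600.00)(65.00) + (-1134.11)(38.00) = 970903.63 in³
ΣAȲ = (15600.00)(60.00) + (-1134.11)(73.00) = 853209.61 in³
X̄ = 970903.63 / 14465.89 = 67.12 in
Ȳ = 853209.61 / 14465.89 = 58.98 in

X̄ = 67.12 in, Ȳ = 58.98 in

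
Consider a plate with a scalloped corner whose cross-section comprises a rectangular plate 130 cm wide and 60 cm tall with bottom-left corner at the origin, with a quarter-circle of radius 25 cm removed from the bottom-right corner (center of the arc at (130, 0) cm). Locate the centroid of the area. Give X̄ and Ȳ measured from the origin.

plate: A = 130 × 60 = 7800.00, centroid at (65.00, 30.00).
removed quarter-circle: A = −¼π·25² = -490.87, centroid at (119.39, 10.61).
ΣA = 7309.13 cm²
ΣAX̄ = (7800.00)(65.00) + (-490.87)(119.39) = 448394.73 cm³
ΣAȲ = (7800.00)(30.00) + (-490.87)(10.61) = 228791.67 cm³
X̄ = 448394.73 / 7309.13 = 61.35 cm
Ȳ = 228791.67 / 7309.13 = 31.30 cm

X̄ = 61.35 cm, Ȳ = 31.30 cm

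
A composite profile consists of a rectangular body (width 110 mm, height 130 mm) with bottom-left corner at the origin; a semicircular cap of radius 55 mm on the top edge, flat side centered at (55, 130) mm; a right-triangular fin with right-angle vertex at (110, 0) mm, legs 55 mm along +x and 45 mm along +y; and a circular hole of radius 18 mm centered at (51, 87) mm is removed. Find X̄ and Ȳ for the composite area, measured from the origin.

X̄ = 59.92 mm, Ȳ = 82.41 mm

rectangular body: A = 110 × 130 = 14300.00, centroid at (55.00, 65.00).
semicircular top: A = ½π·55² = 4751.66, centroid at (55.00, 153.34).
triangular fin: A = ½·55·45 = 1237.50, centroid at (128.33, 15.00).
hole: A = −π·18² = -1017.88, centroid at (51.00, 87.00).
ΣA = 19271.28 mm²
ΣAX̄ = (14300.00)(55.00) + (4751.66)(55.00) + (1237.50)(128.33) + (-1017.88)(51.00) = 1154742.06 mm³
ΣAȲ = (14300.00)(65.00) + (4751.66)(153.34) + (1237.50)(15.00) + (-1017.88)(87.00) = 1588139.61 mm³
X̄ = 1154742.06 / 19271.28 = 59.92 mm
Ȳ = 1588139.61 / 19271.28 = 82.41 mm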